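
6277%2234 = 1809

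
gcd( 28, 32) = 4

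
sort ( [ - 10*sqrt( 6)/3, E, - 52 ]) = [ - 52, - 10*sqrt( 6)/3, E ]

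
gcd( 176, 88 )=88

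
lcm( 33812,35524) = 2806396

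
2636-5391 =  - 2755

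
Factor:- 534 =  - 2^1*3^1*89^1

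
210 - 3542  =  -3332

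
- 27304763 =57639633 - 84944396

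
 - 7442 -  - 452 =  - 6990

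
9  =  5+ 4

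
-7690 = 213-7903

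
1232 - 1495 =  - 263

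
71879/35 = 71879/35=   2053.69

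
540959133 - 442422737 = 98536396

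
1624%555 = 514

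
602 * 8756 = 5271112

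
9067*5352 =48526584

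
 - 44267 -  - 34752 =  - 9515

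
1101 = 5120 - 4019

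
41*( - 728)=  - 29848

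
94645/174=543  +  163/174 = 543.94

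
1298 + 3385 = 4683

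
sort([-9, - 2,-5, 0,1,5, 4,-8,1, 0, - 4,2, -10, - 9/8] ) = [ - 10,-9,-8, - 5, - 4,-2, - 9/8,0,0,  1, 1,2,4, 5]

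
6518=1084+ 5434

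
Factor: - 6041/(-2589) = 3^(-1)*7^1 = 7/3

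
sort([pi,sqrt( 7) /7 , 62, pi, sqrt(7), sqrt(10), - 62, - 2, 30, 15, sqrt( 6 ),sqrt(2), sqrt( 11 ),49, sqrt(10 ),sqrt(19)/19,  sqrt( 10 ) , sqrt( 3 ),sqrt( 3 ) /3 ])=[ - 62,-2 , sqrt( 19)/19, sqrt(7) /7, sqrt( 3)/3, sqrt ( 2 ), sqrt( 3 ), sqrt( 6 ), sqrt( 7), pi, pi, sqrt( 10), sqrt(10 ),sqrt(10 ),sqrt( 11), 15, 30, 49 , 62]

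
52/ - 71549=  - 52/71549= -0.00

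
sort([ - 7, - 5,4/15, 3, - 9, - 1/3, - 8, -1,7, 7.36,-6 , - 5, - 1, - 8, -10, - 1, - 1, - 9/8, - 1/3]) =[-10, - 9, - 8,-8, - 7, - 6, - 5, - 5, - 9/8,  -  1,-1,  -  1, - 1, - 1/3 , - 1/3, 4/15,3,7,7.36] 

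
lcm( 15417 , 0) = 0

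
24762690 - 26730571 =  - 1967881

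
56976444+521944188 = 578920632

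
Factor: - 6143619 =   -  3^1*107^1*19139^1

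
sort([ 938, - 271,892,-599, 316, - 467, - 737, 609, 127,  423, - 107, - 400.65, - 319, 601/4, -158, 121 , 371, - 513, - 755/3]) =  [-737, - 599, - 513, - 467, - 400.65, -319, - 271, - 755/3,  -  158, - 107 , 121, 127, 601/4, 316,371,423, 609, 892, 938]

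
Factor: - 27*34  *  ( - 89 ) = 2^1 * 3^3*17^1 * 89^1 = 81702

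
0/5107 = 0 = 0.00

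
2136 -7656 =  - 5520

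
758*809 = 613222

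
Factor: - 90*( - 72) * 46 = 298080 = 2^5*3^4 * 5^1*23^1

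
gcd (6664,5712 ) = 952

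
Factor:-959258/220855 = -2^1*5^(-1)*44171^ ( - 1)*479629^1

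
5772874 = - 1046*(- 5519)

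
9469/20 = 9469/20 = 473.45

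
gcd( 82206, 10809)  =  9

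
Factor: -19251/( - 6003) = 93/29=3^1*29^( - 1) * 31^1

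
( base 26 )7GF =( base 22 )AEF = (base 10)5163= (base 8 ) 12053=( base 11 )3974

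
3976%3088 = 888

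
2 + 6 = 8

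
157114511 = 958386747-801272236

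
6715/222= 30 + 55/222 = 30.25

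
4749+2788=7537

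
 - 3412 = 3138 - 6550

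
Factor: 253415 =5^1*50683^1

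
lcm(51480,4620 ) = 360360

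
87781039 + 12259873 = 100040912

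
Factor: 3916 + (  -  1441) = 2475 = 3^2 * 5^2*11^1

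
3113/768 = 4 + 41/768 = 4.05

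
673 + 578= 1251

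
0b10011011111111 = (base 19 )18c8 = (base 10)9983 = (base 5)304413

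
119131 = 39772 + 79359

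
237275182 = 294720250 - 57445068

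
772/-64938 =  - 1+32083/32469 = - 0.01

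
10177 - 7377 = 2800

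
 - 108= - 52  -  56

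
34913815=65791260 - 30877445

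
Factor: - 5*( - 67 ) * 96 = 32160 = 2^5*3^1* 5^1*67^1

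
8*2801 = 22408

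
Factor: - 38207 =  - 13^1 * 2939^1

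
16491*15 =247365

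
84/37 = 84/37 = 2.27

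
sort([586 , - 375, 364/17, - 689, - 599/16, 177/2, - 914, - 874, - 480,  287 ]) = [ - 914, - 874, - 689,  -  480, - 375, -599/16, 364/17,  177/2,287, 586]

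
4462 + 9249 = 13711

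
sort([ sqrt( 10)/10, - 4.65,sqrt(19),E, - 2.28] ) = [-4.65,  -  2.28,sqrt(10 )/10,E,sqrt(19)]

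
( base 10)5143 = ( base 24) 8m7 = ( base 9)7044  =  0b1010000010111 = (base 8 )12027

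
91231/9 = 91231/9 = 10136.78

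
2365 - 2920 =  - 555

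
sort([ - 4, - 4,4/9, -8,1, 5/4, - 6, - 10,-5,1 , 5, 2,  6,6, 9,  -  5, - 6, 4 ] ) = [ - 10,  -  8, - 6,-6, - 5, - 5,  -  4, - 4, 4/9, 1, 1, 5/4,2, 4,  5,  6 , 6, 9 ]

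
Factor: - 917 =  - 7^1*131^1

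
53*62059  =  3289127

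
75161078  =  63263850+11897228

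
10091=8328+1763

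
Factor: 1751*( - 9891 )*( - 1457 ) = 3^2*7^1*17^1*31^1*47^1*103^1*157^1 =25233988437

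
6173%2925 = 323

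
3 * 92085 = 276255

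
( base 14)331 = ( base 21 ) 191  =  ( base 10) 631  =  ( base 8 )1167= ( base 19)1e4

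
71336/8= 8917=8917.00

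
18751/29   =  18751/29 = 646.59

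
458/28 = 229/14 = 16.36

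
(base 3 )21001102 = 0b1010000010101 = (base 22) adf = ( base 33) 4nq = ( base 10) 5141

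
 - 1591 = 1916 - 3507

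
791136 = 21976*36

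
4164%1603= 958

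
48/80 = 3/5 = 0.60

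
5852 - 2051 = 3801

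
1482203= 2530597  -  1048394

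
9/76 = 9/76 = 0.12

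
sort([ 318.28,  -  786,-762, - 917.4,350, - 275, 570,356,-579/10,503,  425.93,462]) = [  -  917.4, - 786,  -  762, - 275,  -  579/10, 318.28,350,356, 425.93,462, 503,570 ]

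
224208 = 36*6228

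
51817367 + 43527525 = 95344892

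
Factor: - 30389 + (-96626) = -127015 = - 5^1*7^1*19^1*191^1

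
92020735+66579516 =158600251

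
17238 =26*663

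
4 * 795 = 3180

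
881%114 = 83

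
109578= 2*54789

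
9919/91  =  109=109.00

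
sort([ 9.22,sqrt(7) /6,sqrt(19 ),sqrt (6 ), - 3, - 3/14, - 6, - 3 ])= [ - 6,-3, - 3,-3/14,sqrt( 7)/6,sqrt(6 ),  sqrt( 19),  9.22 ]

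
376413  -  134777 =241636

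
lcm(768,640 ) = 3840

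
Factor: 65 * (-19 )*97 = - 119795=-5^1*13^1 * 19^1*97^1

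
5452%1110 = 1012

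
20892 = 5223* 4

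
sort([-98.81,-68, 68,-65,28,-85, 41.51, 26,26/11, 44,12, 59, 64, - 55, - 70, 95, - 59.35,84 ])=[-98.81 ,-85,  -  70,-68, - 65 ,-59.35,-55, 26/11,12,  26,28  ,  41.51, 44, 59, 64,  68,84,  95 ]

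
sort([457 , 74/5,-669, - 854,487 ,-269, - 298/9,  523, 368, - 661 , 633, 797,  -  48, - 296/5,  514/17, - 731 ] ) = [ - 854, - 731, - 669, - 661, - 269,-296/5,  -  48,-298/9, 74/5, 514/17,  368 , 457,487 , 523,  633, 797 ] 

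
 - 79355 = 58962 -138317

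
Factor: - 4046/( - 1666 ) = 7^( - 1) *17^1 = 17/7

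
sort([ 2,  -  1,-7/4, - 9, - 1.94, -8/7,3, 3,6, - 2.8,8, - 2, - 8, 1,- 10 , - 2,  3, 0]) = [ - 10, - 9,- 8, - 2.8, - 2, - 2, - 1.94, - 7/4 ,  -  8/7, - 1,0,1, 2,3,3,3,6,  8 ] 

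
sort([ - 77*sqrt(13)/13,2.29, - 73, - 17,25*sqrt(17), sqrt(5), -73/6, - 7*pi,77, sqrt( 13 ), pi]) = [ - 73, - 7*pi, - 77 * sqrt (13) /13, - 17,  -  73/6,sqrt(5 ),  2.29, pi, sqrt(13 ),77 , 25 * sqrt ( 17)]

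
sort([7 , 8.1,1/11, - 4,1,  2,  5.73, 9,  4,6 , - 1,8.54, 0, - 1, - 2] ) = [ - 4, - 2, - 1, - 1,  0,1/11,  1, 2, 4, 5.73, 6, 7,  8.1 , 8.54,9 ] 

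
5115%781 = 429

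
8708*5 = 43540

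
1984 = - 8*( -248 )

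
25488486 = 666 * 38271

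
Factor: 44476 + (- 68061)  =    -  5^1 * 53^1*89^1 = -23585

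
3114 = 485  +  2629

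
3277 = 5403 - 2126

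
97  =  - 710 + 807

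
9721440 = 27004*360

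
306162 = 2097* 146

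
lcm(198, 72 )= 792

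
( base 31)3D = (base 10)106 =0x6a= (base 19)5b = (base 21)51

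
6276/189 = 2092/63 = 33.21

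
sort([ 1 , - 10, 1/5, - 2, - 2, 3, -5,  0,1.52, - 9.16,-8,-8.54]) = [ - 10,-9.16,-8.54, - 8,-5 , - 2,-2 , 0, 1/5,1,1.52, 3 ] 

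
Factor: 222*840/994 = 2^3*3^2*5^1*37^1 * 71^(-1) = 13320/71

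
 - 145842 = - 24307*6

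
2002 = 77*26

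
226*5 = 1130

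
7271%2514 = 2243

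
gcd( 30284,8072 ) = 4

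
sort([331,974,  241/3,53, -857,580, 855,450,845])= [ - 857,53,241/3,331, 450,580 , 845, 855,974]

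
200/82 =2+18/41 = 2.44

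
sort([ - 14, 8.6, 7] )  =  [ - 14, 7,8.6]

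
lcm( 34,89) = 3026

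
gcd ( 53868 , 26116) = 4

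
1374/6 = 229 = 229.00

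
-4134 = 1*( - 4134 )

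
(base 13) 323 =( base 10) 536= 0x218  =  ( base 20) 16G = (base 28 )J4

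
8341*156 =1301196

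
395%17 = 4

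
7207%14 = 11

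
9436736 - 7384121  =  2052615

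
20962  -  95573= - 74611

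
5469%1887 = 1695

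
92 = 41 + 51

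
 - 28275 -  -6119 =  - 22156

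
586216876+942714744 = 1528931620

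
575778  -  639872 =  -  64094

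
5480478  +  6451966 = 11932444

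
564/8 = 141/2 =70.50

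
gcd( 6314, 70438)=82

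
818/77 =10 + 48/77=10.62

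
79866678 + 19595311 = 99461989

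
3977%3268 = 709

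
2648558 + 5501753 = 8150311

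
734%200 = 134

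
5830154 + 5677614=11507768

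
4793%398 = 17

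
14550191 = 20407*713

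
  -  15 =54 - 69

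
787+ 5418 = 6205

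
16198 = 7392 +8806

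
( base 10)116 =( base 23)51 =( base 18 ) 68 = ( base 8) 164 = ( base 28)44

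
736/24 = 30+2/3 = 30.67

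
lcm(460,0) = 0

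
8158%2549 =511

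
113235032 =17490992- - 95744040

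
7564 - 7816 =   -  252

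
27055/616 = 3865/88 = 43.92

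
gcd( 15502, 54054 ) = 2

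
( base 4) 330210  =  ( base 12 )22b0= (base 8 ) 7444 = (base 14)15ac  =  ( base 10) 3876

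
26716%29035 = 26716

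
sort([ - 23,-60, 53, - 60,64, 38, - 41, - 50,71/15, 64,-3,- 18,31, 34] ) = [ - 60, - 60 , - 50, - 41, - 23, - 18, - 3, 71/15, 31, 34 , 38,53,64, 64 ] 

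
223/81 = 2 + 61/81 = 2.75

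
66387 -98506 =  - 32119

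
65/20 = 3  +  1/4 = 3.25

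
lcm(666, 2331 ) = 4662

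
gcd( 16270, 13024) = 2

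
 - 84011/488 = -173 + 413/488 =- 172.15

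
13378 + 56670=70048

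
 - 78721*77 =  - 6061517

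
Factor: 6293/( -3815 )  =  - 899/545 = - 5^( - 1 ) * 29^1*31^1*109^ ( - 1) 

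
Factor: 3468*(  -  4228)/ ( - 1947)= 2^4*7^1 * 11^ ( -1 )*17^2*59^ ( - 1)*151^1  =  4887568/649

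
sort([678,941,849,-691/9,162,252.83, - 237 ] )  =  [ - 237, - 691/9,162, 252.83,678,849,941 ] 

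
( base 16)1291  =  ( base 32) 4kh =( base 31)4TA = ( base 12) 2901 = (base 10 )4753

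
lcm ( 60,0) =0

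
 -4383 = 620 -5003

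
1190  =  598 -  - 592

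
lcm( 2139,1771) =164703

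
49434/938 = 3531/67 = 52.70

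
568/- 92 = -7+19/23 = -6.17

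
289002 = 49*5898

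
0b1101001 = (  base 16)69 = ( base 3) 10220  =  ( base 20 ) 55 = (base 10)105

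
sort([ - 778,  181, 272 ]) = [- 778,  181,272 ] 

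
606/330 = 1 + 46/55 = 1.84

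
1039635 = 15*69309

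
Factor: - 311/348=  -  2^( - 2)*3^( - 1) * 29^(-1) * 311^1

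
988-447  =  541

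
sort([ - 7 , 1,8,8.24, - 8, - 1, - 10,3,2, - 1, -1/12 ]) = [ - 10,-8, - 7, - 1,-1, - 1/12,1,2,3, 8,8.24]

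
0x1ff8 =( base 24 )E50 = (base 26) C2K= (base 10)8184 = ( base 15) 2659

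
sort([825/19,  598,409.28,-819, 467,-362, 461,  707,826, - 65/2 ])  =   [ - 819, - 362, - 65/2 , 825/19,  409.28,461,467,  598 , 707, 826]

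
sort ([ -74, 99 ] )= [ - 74,  99]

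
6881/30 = 6881/30= 229.37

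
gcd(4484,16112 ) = 76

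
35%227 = 35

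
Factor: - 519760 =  - 2^4*5^1*73^1*89^1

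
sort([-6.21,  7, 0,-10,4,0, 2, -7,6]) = [-10, - 7, - 6.21, 0,0,2, 4 , 6,7 ]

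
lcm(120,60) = 120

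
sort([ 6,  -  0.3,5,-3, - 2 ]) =[ - 3, - 2,-0.3, 5, 6]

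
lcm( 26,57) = 1482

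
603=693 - 90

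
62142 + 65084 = 127226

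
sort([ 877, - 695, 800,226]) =[- 695, 226, 800,  877 ]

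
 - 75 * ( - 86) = 6450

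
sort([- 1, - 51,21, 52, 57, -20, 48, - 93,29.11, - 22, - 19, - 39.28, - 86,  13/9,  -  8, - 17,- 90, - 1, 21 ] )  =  [-93,-90  ,-86, - 51, - 39.28,-22 , - 20, - 19 ,-17, - 8,- 1, - 1,13/9,21, 21 , 29.11,48, 52, 57] 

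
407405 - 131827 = 275578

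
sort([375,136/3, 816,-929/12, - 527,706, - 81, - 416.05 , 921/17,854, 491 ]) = [ - 527, - 416.05, - 81, - 929/12, 136/3 , 921/17, 375 , 491, 706, 816, 854 ]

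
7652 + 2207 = 9859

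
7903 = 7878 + 25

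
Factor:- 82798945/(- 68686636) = 2^( - 2)*5^1*523^( - 1)*32833^( - 1)*16559789^1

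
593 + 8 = 601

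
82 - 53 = 29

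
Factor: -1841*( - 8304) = 2^4*3^1*7^1* 173^1*263^1=15287664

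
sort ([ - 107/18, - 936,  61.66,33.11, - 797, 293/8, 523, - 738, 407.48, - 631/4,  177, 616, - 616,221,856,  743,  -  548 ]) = [ - 936, - 797 , - 738, - 616, - 548, - 631/4, - 107/18,33.11, 293/8, 61.66, 177,221, 407.48,523,  616, 743,  856 ]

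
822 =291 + 531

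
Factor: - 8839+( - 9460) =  - 18299 = - 29^1*631^1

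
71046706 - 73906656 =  -2859950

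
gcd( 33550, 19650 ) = 50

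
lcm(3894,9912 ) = 109032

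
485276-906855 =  -421579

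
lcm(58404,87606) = 175212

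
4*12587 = 50348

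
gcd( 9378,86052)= 6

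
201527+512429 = 713956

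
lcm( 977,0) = 0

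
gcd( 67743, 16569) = 9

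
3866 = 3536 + 330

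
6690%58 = 20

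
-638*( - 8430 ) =5378340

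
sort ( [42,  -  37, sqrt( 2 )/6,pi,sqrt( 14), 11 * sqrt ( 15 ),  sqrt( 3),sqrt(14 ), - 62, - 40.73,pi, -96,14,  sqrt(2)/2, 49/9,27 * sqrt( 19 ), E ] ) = [ - 96, - 62, - 40.73, - 37, sqrt( 2 ) /6, sqrt(2)/2 , sqrt(3),E, pi,pi, sqrt(14 ),  sqrt( 14), 49/9,  14, 42,11*sqrt( 15),27*sqrt(19 )]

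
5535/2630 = 2 + 55/526= 2.10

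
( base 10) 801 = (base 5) 11201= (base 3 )1002200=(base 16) 321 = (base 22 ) 1e9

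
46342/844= 23171/422 = 54.91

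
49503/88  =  562 + 47/88 = 562.53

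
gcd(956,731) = 1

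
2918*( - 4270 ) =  - 12459860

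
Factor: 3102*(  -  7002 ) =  - 2^2 * 3^3 *11^1*47^1*389^1= -21720204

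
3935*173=680755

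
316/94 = 158/47 = 3.36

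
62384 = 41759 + 20625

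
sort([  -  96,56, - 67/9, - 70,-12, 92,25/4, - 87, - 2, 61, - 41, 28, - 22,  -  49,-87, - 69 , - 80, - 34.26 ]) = [ - 96, - 87,  -  87, - 80, - 70, - 69,  -  49, - 41, - 34.26 , - 22, - 12,  -  67/9, - 2, 25/4, 28,56, 61 , 92] 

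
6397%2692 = 1013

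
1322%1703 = 1322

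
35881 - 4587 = 31294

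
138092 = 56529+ 81563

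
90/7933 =90/7933  =  0.01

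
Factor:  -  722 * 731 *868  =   - 2^3*7^1*17^1*19^2 * 31^1*43^1 = - 458114776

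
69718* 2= 139436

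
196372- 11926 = 184446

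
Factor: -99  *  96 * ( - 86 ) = 817344 = 2^6*3^3*11^1 * 43^1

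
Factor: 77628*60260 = 2^4*3^1*5^1*23^1*131^1*6469^1 = 4677863280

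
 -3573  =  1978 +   -  5551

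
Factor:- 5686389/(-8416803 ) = 1895463/2805601 = 3^2 * 47^1*4481^1*2805601^( - 1 ) 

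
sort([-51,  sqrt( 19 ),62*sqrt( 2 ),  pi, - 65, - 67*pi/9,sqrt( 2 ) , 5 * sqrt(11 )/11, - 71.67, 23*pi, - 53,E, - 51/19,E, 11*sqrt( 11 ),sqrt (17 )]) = [-71.67, - 65, - 53, - 51, - 67*pi/9, - 51/19 , sqrt( 2 ), 5  *  sqrt( 11) /11, E,E, pi, sqrt( 17), sqrt(19), 11 *sqrt( 11),23*pi , 62* sqrt( 2) ]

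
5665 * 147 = 832755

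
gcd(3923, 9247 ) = 1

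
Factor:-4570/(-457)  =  10= 2^1*5^1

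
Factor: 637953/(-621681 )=  -  207227^(-1 )*212651^1 = - 212651/207227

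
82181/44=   7471/4  =  1867.75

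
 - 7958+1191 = - 6767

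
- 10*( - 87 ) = 870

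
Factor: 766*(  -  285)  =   -218310 = - 2^1*3^1* 5^1*19^1 * 383^1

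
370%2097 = 370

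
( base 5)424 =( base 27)46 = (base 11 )A4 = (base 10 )114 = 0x72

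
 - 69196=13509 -82705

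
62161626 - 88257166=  - 26095540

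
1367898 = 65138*21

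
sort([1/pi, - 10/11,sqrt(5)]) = [ - 10/11,1/pi,sqrt( 5) ]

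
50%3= 2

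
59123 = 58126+997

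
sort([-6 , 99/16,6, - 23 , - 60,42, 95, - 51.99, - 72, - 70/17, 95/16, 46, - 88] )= [ - 88, - 72,  -  60, - 51.99, - 23 , - 6,  -  70/17,95/16, 6, 99/16,  42,46, 95 ] 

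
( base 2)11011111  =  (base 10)223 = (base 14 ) 11d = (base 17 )D2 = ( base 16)df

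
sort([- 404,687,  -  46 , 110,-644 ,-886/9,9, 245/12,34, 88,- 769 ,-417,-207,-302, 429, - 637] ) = [  -  769, - 644, - 637, - 417, -404, - 302,  -  207, - 886/9,  -  46, 9,245/12,34,88, 110, 429,687 ] 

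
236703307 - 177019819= 59683488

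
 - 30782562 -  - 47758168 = 16975606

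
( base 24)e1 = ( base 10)337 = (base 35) 9m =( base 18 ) 10d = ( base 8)521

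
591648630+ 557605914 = 1149254544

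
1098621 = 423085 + 675536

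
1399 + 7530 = 8929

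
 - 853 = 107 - 960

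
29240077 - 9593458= 19646619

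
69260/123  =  563+11/123  =  563.09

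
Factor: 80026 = 2^1*40013^1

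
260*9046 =2351960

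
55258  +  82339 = 137597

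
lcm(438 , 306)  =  22338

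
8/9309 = 8/9309 = 0.00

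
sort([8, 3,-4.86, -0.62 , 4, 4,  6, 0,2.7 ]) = [ - 4.86, - 0.62, 0, 2.7, 3, 4, 4, 6, 8] 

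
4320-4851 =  - 531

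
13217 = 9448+3769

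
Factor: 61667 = 61667^1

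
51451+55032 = 106483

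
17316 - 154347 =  - 137031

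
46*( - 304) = -13984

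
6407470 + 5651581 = 12059051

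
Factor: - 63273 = - 3^1*7^1*23^1*131^1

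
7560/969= 7 + 259/323 = 7.80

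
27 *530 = 14310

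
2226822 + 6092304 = 8319126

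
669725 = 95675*7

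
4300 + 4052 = 8352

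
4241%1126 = 863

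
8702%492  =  338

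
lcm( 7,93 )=651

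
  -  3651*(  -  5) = 18255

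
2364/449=5 + 119/449 = 5.27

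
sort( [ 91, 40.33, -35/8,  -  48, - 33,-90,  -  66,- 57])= [ - 90,-66, - 57,-48, -33, - 35/8, 40.33,91]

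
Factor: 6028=2^2 * 11^1*137^1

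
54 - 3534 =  - 3480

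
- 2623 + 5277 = 2654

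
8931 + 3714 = 12645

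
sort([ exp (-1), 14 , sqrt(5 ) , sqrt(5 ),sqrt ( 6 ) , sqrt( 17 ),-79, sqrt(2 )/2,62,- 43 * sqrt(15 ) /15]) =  [  -  79,-43*sqrt(15 ) /15 , exp ( - 1) , sqrt(  2) /2 , sqrt(5 ), sqrt( 5 ), sqrt (6 ) , sqrt(17 ),  14, 62] 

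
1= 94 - 93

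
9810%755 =750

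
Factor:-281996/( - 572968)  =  377/766   =  2^( - 1 )*13^1*29^1 * 383^ ( - 1)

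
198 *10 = 1980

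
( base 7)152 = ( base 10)86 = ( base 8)126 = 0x56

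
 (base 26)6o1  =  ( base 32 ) 4I9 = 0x1249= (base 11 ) 3576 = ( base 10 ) 4681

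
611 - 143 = 468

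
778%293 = 192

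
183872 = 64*2873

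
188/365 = 188/365 = 0.52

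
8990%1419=476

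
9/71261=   9/71261 = 0.00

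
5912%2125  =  1662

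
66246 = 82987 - 16741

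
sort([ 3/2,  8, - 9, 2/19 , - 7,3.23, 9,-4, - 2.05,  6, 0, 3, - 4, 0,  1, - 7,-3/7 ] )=[-9,  -  7, - 7  ,-4, - 4, - 2.05, - 3/7 , 0,0,2/19,  1, 3/2, 3,3.23, 6, 8, 9 ] 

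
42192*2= 84384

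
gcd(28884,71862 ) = 174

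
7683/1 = 7683 = 7683.00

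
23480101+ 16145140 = 39625241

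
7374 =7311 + 63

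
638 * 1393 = 888734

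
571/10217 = 571/10217 = 0.06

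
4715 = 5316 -601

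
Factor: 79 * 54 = 4266 = 2^1 * 3^3  *  79^1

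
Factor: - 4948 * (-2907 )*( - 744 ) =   -  10701573984 = - 2^5* 3^3 * 17^1*19^1*31^1*1237^1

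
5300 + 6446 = 11746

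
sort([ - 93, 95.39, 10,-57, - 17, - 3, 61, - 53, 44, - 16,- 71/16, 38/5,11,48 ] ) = [ -93,  -  57,-53, - 17, - 16, - 71/16,  -  3, 38/5, 10, 11, 44, 48, 61, 95.39 ] 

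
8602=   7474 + 1128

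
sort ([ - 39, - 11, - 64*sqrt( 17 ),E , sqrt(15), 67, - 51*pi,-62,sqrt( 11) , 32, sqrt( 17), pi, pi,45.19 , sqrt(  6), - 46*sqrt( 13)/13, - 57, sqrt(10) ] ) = [ - 64*sqrt( 17), - 51 * pi, - 62, - 57, - 39, - 46*sqrt( 13 )/13, - 11,sqrt( 6 ), E, pi, pi,  sqrt( 10),sqrt( 11),sqrt( 15 ), sqrt(17 ), 32,45.19,67] 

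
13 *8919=115947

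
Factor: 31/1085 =1/35 = 5^( -1 )*7^(-1 ) 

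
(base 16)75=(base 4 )1311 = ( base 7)225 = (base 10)117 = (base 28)45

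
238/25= 9 + 13/25 = 9.52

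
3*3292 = 9876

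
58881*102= 6005862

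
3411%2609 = 802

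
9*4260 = 38340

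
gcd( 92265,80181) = 3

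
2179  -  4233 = - 2054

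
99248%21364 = 13792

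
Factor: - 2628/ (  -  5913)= 2^2*3^( - 2) = 4/9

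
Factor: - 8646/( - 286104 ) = 2^ ( - 2 ) *7^( - 1)*11^1*13^(-1 ) =11/364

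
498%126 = 120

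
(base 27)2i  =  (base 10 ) 72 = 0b1001000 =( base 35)22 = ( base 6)200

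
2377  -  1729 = 648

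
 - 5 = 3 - 8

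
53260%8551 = 1954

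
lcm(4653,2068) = 18612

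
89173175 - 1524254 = 87648921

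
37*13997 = 517889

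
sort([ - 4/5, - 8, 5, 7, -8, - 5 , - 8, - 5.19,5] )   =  [ - 8, - 8, - 8, - 5.19,-5,-4/5,  5, 5,7]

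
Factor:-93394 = -2^1 * 7^2 * 953^1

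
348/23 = 15  +  3/23 = 15.13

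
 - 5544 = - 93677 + 88133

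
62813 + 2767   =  65580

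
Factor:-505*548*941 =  - 260412340  =  -  2^2*5^1 * 101^1*137^1*941^1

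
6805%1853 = 1246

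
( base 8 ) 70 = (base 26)24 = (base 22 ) 2c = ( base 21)2e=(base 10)56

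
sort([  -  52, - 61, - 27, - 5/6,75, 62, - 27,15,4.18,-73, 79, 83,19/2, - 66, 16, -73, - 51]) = [ - 73, - 73, - 66, - 61, - 52, - 51, - 27,-27, - 5/6 , 4.18  ,  19/2,  15, 16,62, 75, 79,83 ]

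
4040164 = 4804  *841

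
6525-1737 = 4788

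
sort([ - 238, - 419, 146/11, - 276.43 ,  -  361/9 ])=[ - 419, - 276.43, - 238,  -  361/9,146/11]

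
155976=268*582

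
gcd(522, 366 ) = 6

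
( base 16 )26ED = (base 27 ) DI2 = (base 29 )boi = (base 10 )9965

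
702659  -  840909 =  - 138250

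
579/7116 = 193/2372 = 0.08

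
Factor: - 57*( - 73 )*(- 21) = -87381 = - 3^2*7^1  *  19^1*73^1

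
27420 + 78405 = 105825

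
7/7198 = 7/7198  =  0.00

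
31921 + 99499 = 131420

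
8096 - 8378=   -282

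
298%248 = 50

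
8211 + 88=8299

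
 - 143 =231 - 374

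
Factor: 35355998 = 2^1*19^1*643^1 * 1447^1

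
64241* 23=1477543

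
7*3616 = 25312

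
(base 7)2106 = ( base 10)741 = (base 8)1345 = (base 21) 1E6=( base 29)pg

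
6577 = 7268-691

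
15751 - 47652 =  - 31901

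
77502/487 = 159 +69/487=159.14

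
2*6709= 13418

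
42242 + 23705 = 65947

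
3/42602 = 3/42602 = 0.00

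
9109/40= 9109/40 = 227.72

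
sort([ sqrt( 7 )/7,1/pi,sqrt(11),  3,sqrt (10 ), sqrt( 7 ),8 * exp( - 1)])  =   [1/pi, sqrt( 7 )/7 , sqrt( 7 ),8*exp ( - 1), 3, sqrt( 10), sqrt ( 11)]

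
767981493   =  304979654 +463001839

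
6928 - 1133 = 5795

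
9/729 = 1/81 = 0.01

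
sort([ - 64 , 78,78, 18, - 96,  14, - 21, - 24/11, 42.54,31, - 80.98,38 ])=[ - 96,- 80.98, - 64,-21, - 24/11, 14, 18, 31, 38, 42.54, 78, 78 ]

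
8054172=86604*93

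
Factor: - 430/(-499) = 2^1*5^1*43^1 * 499^( - 1 )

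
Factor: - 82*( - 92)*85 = 641240 = 2^3*5^1*17^1*23^1 * 41^1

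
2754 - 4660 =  - 1906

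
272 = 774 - 502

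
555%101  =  50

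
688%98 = 2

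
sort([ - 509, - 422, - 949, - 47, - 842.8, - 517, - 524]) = [ - 949,-842.8,-524,  -  517, - 509,  -  422, - 47]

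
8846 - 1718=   7128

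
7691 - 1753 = 5938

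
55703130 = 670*83139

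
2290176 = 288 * 7952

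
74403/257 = 289+130/257=289.51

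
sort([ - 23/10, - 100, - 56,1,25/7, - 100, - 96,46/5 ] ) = [ - 100, - 100,-96, - 56,-23/10,1, 25/7 , 46/5 ] 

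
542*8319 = 4508898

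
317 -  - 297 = 614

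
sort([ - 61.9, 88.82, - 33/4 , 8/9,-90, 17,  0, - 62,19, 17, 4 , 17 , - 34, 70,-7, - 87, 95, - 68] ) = [ - 90, - 87, - 68, - 62 , - 61.9, - 34, -33/4, - 7, 0, 8/9, 4, 17, 17 , 17,  19, 70, 88.82, 95 ]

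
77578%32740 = 12098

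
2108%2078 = 30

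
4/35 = 4/35= 0.11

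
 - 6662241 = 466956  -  7129197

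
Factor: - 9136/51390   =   - 2^3*3^( - 2)*5^ ( - 1 ) = - 8/45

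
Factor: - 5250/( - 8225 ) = 30/47 = 2^1*3^1 *5^1*47^(  -  1 ) 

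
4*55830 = 223320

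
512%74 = 68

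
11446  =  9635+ 1811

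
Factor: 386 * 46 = 17756 =2^2*23^1*193^1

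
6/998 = 3/499 = 0.01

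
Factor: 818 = 2^1*409^1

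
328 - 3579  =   - 3251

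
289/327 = 289/327 = 0.88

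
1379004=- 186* ( - 7414)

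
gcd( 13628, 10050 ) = 2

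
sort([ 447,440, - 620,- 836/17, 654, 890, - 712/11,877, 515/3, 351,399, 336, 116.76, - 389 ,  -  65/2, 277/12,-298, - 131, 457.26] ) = [ - 620, - 389, - 298, - 131 , - 712/11, - 836/17, - 65/2, 277/12, 116.76, 515/3,336, 351, 399,  440, 447, 457.26, 654,877,  890]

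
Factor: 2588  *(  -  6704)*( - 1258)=21826239616 =2^7*17^1*37^1*419^1*647^1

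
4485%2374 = 2111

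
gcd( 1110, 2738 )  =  74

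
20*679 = 13580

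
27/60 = 9/20 = 0.45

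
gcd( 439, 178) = 1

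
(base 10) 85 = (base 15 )5A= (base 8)125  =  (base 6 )221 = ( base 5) 320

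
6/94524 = 1/15754 = 0.00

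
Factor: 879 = 3^1*293^1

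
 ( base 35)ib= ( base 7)1604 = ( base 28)mp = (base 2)1010000001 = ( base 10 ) 641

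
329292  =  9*36588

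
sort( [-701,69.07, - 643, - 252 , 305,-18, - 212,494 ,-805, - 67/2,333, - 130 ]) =[ - 805 , - 701 , - 643,-252,  -  212,  -  130, - 67/2, - 18 , 69.07,305,333,494]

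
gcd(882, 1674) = 18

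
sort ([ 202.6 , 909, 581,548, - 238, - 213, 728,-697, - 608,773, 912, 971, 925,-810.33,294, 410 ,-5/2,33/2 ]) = [ - 810.33, - 697, -608 , - 238, - 213 ,-5/2, 33/2,202.6,294,410,548,581,728,773 , 909, 912,  925,971]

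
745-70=675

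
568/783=568/783 = 0.73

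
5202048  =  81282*64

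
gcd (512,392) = 8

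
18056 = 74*244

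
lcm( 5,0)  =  0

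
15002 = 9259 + 5743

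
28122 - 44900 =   -  16778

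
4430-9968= - 5538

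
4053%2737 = 1316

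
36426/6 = 6071 = 6071.00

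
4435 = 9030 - 4595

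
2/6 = 1/3 = 0.33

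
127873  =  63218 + 64655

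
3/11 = 3/11 = 0.27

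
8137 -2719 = 5418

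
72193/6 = 72193/6 = 12032.17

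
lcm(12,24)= 24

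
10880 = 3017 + 7863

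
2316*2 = 4632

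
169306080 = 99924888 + 69381192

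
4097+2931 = 7028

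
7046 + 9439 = 16485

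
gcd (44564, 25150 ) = 2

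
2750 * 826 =2271500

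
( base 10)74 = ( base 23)35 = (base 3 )2202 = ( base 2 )1001010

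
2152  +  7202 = 9354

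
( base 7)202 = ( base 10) 100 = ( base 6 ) 244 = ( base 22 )4C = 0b1100100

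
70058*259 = 18145022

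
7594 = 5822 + 1772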